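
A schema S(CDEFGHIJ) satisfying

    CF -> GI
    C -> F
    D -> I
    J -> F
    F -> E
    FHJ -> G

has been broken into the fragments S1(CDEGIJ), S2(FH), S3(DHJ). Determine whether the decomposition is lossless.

Chase test. Columns are CDEFGHIJ; row i has aⱼ where attribute j ∈ Si, else bᵢⱼ.
Initial tableau (one row per fragment):
  row 1: a1 a2 a3 b14 a5 b16 a7 a8
  row 2: b21 b22 b23 a4 b25 a6 b27 b28
  row 3: b31 a2 b33 b34 b35 a6 b37 a8
Rows 1 and 3 agree on D; apply D→I and equate their I entries.
Rows 1 and 3 agree on J; apply J→F and equate their F entries.
Rows 1 and 3 agree on F; apply F→E and equate their E entries.
No row becomes fully distinguished — the join is lossy.

No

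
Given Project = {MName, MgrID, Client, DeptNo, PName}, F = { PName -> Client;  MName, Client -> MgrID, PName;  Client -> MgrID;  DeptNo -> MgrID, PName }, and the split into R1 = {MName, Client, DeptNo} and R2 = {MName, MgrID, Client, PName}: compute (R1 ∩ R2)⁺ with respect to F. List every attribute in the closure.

R1 ∩ R2 = {MName, Client}.
MName, Client → MgrID, PName applies, adding MgrID, PName
Closure: {MName, MgrID, Client, PName}.

MName, MgrID, Client, PName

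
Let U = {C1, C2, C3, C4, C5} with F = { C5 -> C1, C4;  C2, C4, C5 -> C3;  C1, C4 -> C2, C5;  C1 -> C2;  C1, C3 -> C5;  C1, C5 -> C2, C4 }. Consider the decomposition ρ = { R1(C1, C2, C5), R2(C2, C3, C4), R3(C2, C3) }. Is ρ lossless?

Chase test. Columns are C1, C2, C3, C4, C5; row i has aⱼ where attribute j ∈ Ri, else bᵢⱼ.
Initial tableau (one row per fragment):
  row 1: a1 a2 b13 b14 a5
  row 2: b21 a2 a3 a4 b25
  row 3: b31 a2 a3 b34 b35
No row becomes fully distinguished — the join is lossy.

No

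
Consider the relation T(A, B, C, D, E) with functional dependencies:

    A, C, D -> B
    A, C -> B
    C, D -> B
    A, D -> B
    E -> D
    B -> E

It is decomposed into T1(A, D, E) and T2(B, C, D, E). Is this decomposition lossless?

No

Common attributes: T1 ∩ T2 = {D, E}.
No dependency enlarges {D, E}, so (D, E)⁺ = {D, E}.
The closure contains neither all of T1 = {A, D, E} nor all of T2 = {B, C, D, E}, so the common attributes are not a superkey of either fragment. The join is lossy.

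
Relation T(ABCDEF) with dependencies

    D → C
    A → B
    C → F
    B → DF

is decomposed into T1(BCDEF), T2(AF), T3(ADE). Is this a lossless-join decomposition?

Chase test. Columns are ABCDEF; row i has aⱼ where attribute j ∈ Ti, else bᵢⱼ.
Initial tableau (one row per fragment):
  row 1: b11 a2 a3 a4 a5 a6
  row 2: a1 b22 b23 b24 b25 a6
  row 3: a1 b32 b33 a4 a5 b36
Rows 1 and 3 agree on D; apply D→C and equate their C entries.
Rows 2 and 3 agree on A; apply A→B and equate their B entries.
Rows 1 and 3 agree on C; apply C→F and equate their F entries.
Rows 2 and 3 agree on B; apply B→DF and equate their DF entries.
Rows 1 and 2 agree on D; apply D→C and equate their C entries.
No row becomes fully distinguished — the join is lossy.

No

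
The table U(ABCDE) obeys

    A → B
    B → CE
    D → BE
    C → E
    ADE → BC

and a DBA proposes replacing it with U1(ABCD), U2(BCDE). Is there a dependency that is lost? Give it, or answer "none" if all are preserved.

A → B lies within U1.
B → CE lies within U2.
D → BE lies within U2.
C → E lies within U2.
ADE → BC: restricted closure across fragments reaches BC.
Every dependency is enforceable on the fragments, so the decomposition is dependency-preserving.

none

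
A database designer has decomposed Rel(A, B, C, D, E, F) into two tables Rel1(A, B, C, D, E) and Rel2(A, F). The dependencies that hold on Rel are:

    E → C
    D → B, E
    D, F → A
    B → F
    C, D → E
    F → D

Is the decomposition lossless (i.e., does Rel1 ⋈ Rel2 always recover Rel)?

Common attributes: Rel1 ∩ Rel2 = {A}.
No dependency enlarges {A}, so (A)⁺ = {A}.
The closure contains neither all of Rel1 = {A, B, C, D, E} nor all of Rel2 = {A, F}, so the common attributes are not a superkey of either fragment. The join is lossy.

No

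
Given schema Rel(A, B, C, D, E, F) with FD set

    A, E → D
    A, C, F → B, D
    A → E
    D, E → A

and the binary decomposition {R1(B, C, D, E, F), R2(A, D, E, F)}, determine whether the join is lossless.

Yes

Common attributes: R1 ∩ R2 = {D, E, F}.
Closure of {D, E, F}: D, E → A applies, adding A. So (D, E, F)⁺ = {A, D, E, F}.
This closure contains every attribute of R2, so R1 ∩ R2 → R2. The join is lossless.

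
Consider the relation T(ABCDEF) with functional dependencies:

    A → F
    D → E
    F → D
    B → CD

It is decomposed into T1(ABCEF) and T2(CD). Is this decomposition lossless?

No

Common attributes: T1 ∩ T2 = {C}.
No dependency enlarges {C}, so (C)⁺ = {C}.
The closure contains neither all of T1 = {ABCEF} nor all of T2 = {CD}, so the common attributes are not a superkey of either fragment. The join is lossy.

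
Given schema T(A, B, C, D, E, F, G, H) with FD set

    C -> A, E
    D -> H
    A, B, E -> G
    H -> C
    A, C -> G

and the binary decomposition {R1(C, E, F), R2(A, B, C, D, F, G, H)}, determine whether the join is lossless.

Yes

Common attributes: R1 ∩ R2 = {C, F}.
Closure of {C, F}: C → A, E applies, adding A, E; A, C → G applies, adding G. So (C, F)⁺ = {A, C, E, F, G}.
This closure contains every attribute of R1, so R1 ∩ R2 → R1. The join is lossless.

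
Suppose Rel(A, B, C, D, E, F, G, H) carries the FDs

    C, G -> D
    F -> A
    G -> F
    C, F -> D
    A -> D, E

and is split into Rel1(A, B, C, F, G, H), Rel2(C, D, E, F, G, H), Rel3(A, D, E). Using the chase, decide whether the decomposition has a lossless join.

Chase test. Columns are A, B, C, D, E, F, G, H; row i has aⱼ where attribute j ∈ Reli, else bᵢⱼ.
Initial tableau (one row per fragment):
  row 1: a1 a2 a3 b14 b15 a6 a7 a8
  row 2: b21 b22 a3 a4 a5 a6 a7 a8
  row 3: a1 b32 b33 a4 a5 b36 b37 b38
Rows 1 and 2 agree on C, G; apply C, G→D and equate their D entries.
Rows 1 and 2 agree on F; apply F→A and equate their A entries.
Rows 1 and 2 agree on A; apply A→D, E and equate their D, E entries.
Row 1 is now all distinguished symbols — the join is lossless.

Yes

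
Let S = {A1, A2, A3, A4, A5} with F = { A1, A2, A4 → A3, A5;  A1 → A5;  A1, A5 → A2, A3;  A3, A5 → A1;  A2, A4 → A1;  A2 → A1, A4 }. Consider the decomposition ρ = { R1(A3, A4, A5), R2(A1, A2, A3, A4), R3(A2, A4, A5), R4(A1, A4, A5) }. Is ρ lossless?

Yes

Chase test. Columns are A1, A2, A3, A4, A5; row i has aⱼ where attribute j ∈ Ri, else bᵢⱼ.
Initial tableau (one row per fragment):
  row 1: b11 b12 a3 a4 a5
  row 2: a1 a2 a3 a4 b25
  row 3: b31 a2 b33 a4 a5
  row 4: a1 b42 b43 a4 a5
Rows 2 and 4 agree on A1; apply A1→A5 and equate their A5 entries.
Rows 2 and 4 agree on A1, A5; apply A1, A5→A2, A3 and equate their A2, A3 entries.
Rows 1 and 2 agree on A3, A5; apply A3, A5→A1 and equate their A1 entries.
Rows 2 and 3 agree on A2, A4; apply A2, A4→A1 and equate their A1 entries.
Rows 2 and 3 agree on A1, A2, A4; apply A1, A2, A4→A3, A5 and equate their A3, A5 entries.
Rows 1 and 2 agree on A1, A5; apply A1, A5→A2, A3 and equate their A2, A3 entries.
Row 1 is now all distinguished symbols — the join is lossless.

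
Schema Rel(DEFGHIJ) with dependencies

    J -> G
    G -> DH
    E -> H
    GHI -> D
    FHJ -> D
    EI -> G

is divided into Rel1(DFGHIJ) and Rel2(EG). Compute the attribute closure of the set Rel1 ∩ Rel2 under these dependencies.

DGH

Rel1 ∩ Rel2 = {G}.
G → DH applies, adding DH
Closure: {DGH}.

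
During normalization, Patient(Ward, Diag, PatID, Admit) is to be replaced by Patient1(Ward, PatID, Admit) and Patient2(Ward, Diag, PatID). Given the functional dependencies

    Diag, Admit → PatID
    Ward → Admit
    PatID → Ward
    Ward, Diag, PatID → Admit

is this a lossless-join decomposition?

Common attributes: Patient1 ∩ Patient2 = {Ward, PatID}.
Closure of {Ward, PatID}: Ward → Admit applies, adding Admit. So (Ward, PatID)⁺ = {Ward, PatID, Admit}.
This closure contains every attribute of Patient1, so Patient1 ∩ Patient2 → Patient1. The join is lossless.

Yes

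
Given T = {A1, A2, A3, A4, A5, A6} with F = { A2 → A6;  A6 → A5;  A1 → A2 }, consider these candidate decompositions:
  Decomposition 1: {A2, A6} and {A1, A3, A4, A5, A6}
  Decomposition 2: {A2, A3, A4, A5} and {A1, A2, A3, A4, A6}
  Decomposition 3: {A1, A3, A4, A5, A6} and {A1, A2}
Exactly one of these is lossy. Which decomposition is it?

Decomposition 1

Decomposition 1: common = {A6}, closure = {A5, A6} → lossy.
Decomposition 2: common = {A2, A3, A4}, closure = {A2, A3, A4, A5, A6} → lossless.
Decomposition 3: common = {A1}, closure = {A1, A2, A5, A6} → lossless.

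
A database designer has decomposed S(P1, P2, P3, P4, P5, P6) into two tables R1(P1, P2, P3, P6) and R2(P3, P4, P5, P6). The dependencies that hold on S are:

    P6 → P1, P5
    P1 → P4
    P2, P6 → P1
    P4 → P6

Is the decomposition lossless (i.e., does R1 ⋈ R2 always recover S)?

Yes

Common attributes: R1 ∩ R2 = {P3, P6}.
Closure of {P3, P6}: P6 → P1, P5 applies, adding P1, P5; P1 → P4 applies, adding P4. So (P3, P6)⁺ = {P1, P3, P4, P5, P6}.
This closure contains every attribute of R2, so R1 ∩ R2 → R2. The join is lossless.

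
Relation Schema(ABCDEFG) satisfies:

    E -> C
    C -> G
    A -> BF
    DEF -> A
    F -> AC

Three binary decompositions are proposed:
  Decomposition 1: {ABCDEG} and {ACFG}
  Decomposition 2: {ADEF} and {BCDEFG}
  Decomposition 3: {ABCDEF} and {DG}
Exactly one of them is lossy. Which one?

Decomposition 3

Decomposition 1: common = {ACG}, closure = {ABCFG} → lossless.
Decomposition 2: common = {DEF}, closure = {ABCDEFG} → lossless.
Decomposition 3: common = {D}, closure = {D} → lossy.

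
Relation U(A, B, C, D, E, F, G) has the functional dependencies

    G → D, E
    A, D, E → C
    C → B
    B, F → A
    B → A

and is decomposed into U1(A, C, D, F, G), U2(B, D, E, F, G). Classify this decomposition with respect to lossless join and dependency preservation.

lossy and not dependency-preserving

Lossless test: (D, F, G)⁺ = {D, E, F, G}, which is a superkey of neither fragment — lossy.
Dependency preservation: the restricted closure of {A, D, E} across the fragments never reaches {C}, so A, D, E → C cannot be enforced without a join — not preserved.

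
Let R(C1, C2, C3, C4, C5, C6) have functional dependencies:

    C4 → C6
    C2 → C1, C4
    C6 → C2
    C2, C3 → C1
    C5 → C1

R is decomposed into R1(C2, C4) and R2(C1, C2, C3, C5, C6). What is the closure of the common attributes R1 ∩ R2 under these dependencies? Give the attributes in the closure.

R1 ∩ R2 = {C2}.
C2 → C1, C4 applies, adding C1, C4
C4 → C6 applies, adding C6
Closure: {C1, C2, C4, C6}.

C1, C2, C4, C6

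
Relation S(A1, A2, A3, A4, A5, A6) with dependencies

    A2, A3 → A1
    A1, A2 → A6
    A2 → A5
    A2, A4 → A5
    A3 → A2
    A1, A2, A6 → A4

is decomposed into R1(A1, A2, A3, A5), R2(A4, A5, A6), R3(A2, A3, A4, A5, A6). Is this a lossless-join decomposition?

Yes

Chase test. Columns are A1, A2, A3, A4, A5, A6; row i has aⱼ where attribute j ∈ Ri, else bᵢⱼ.
Initial tableau (one row per fragment):
  row 1: a1 a2 a3 b14 a5 b16
  row 2: b21 b22 b23 a4 a5 a6
  row 3: b31 a2 a3 a4 a5 a6
Rows 1 and 3 agree on A2, A3; apply A2, A3→A1 and equate their A1 entries.
Rows 1 and 3 agree on A1, A2; apply A1, A2→A6 and equate their A6 entries.
Rows 1 and 3 agree on A1, A2, A6; apply A1, A2, A6→A4 and equate their A4 entries.
Row 1 is now all distinguished symbols — the join is lossless.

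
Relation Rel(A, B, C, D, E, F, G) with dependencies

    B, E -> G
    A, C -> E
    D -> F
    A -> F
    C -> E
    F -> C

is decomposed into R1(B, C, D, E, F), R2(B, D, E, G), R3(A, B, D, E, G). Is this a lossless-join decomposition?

Chase test. Columns are A, B, C, D, E, F, G; row i has aⱼ where attribute j ∈ Ri, else bᵢⱼ.
Initial tableau (one row per fragment):
  row 1: b11 a2 a3 a4 a5 a6 b17
  row 2: b21 a2 b23 a4 a5 b26 a7
  row 3: a1 a2 b33 a4 a5 b36 a7
Rows 1 and 2 agree on B, E; apply B, E→G and equate their G entries.
Rows 1 and 2 agree on D; apply D→F and equate their F entries.
Rows 1 and 3 agree on D; apply D→F and equate their F entries.
Rows 1 and 2 agree on F; apply F→C and equate their C entries.
Rows 1 and 3 agree on F; apply F→C and equate their C entries.
Row 3 is now all distinguished symbols — the join is lossless.

Yes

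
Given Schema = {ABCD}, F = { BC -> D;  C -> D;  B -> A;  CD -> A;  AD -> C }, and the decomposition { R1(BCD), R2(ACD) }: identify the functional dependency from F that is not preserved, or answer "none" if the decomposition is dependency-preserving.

Check B → A: no single fragment contains all of {AB}, and the restricted closure of {B} across the fragments never reaches {A}.
BC → D is preserved.
C → D is preserved.
CD → A is preserved.
AD → C is preserved.

B -> A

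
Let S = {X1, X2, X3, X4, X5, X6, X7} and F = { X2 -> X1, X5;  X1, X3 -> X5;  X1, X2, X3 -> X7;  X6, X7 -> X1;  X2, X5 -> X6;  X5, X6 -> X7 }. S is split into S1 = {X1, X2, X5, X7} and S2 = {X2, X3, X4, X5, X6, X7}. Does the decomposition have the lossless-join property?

Common attributes: S1 ∩ S2 = {X2, X5, X7}.
Closure of {X2, X5, X7}: X2 → X1, X5 applies, adding X1; X2, X5 → X6 applies, adding X6. So (X2, X5, X7)⁺ = {X1, X2, X5, X6, X7}.
This closure contains every attribute of S1, so S1 ∩ S2 → S1. The join is lossless.

Yes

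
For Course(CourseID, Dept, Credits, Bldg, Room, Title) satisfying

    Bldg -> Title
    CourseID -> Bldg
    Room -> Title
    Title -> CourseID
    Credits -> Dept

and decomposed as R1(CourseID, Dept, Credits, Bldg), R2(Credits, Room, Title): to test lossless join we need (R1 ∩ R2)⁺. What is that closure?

R1 ∩ R2 = {Credits}.
Credits → Dept applies, adding Dept
Closure: {Dept, Credits}.

Dept, Credits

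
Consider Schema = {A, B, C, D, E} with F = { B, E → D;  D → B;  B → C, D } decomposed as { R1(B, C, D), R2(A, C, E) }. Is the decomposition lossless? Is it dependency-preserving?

lossy but dependency-preserving

Lossless test: (C)⁺ = {C}, which is a superkey of neither fragment — lossy.
Dependency preservation: B, E → D is not contained in any single fragment, but the restricted closure of its left-hand side across the fragments still reaches the right-hand side; the remaining FDs each lie inside some fragment. All dependencies are preserved.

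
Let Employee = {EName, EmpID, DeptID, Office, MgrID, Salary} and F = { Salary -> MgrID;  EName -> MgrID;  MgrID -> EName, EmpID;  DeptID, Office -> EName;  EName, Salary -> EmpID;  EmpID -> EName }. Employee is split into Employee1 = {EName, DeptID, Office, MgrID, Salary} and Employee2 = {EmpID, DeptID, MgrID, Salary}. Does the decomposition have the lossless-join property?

Yes

Common attributes: Employee1 ∩ Employee2 = {DeptID, MgrID, Salary}.
Closure of {DeptID, MgrID, Salary}: MgrID → EName, EmpID applies, adding EName, EmpID. So (DeptID, MgrID, Salary)⁺ = {EName, EmpID, DeptID, MgrID, Salary}.
This closure contains every attribute of Employee2, so Employee1 ∩ Employee2 → Employee2. The join is lossless.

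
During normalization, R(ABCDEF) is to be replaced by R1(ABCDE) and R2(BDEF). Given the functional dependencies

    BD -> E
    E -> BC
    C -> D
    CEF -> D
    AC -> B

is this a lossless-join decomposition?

Common attributes: R1 ∩ R2 = {BDE}.
Closure of {BDE}: E → BC applies, adding C. So (BDE)⁺ = {BCDE}.
The closure contains neither all of R1 = {ABCDE} nor all of R2 = {BDEF}, so the common attributes are not a superkey of either fragment. The join is lossy.

No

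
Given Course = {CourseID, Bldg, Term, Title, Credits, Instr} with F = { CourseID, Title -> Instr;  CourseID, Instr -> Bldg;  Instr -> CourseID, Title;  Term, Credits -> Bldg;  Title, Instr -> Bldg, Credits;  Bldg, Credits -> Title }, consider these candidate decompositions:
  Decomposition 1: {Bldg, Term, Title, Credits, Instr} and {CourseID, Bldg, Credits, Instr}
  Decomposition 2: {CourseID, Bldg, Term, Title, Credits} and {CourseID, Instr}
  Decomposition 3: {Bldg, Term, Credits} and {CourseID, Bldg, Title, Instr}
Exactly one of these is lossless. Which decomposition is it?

Decomposition 1: common = {Bldg, Credits, Instr}, closure = {CourseID, Bldg, Title, Credits, Instr} → lossless.
Decomposition 2: common = {CourseID}, closure = {CourseID} → lossy.
Decomposition 3: common = {Bldg}, closure = {Bldg} → lossy.

Decomposition 1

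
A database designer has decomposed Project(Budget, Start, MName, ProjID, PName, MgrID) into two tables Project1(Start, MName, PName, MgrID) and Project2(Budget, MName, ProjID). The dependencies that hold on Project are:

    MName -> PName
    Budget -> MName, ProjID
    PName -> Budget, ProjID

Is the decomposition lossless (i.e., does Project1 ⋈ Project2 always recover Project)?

Common attributes: Project1 ∩ Project2 = {MName}.
Closure of {MName}: MName → PName applies, adding PName; PName → Budget, ProjID applies, adding Budget, ProjID. So (MName)⁺ = {Budget, MName, ProjID, PName}.
This closure contains every attribute of Project2, so Project1 ∩ Project2 → Project2. The join is lossless.

Yes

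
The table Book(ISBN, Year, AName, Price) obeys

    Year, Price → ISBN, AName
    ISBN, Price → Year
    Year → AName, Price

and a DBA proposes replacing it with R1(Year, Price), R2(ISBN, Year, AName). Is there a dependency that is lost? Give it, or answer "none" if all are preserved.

ISBN, Price → Year

Check ISBN, Price → Year: no single fragment contains all of {ISBN, Year, Price}, and the restricted closure of {ISBN, Price} across the fragments never reaches {Year}.
Year, Price → ISBN, AName is preserved.
Year → AName, Price is preserved.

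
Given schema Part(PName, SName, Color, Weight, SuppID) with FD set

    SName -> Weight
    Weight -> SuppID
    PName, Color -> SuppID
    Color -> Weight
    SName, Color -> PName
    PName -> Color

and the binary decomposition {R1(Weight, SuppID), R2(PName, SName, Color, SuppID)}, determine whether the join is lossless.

No

Common attributes: R1 ∩ R2 = {SuppID}.
No dependency enlarges {SuppID}, so (SuppID)⁺ = {SuppID}.
The closure contains neither all of R1 = {Weight, SuppID} nor all of R2 = {PName, SName, Color, SuppID}, so the common attributes are not a superkey of either fragment. The join is lossy.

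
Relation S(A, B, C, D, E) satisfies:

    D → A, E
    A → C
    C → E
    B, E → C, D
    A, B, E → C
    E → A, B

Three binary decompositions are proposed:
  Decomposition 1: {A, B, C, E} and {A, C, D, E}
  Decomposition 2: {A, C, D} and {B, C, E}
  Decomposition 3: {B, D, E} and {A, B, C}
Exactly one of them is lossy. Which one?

Decomposition 3

Decomposition 1: common = {A, C, E}, closure = {A, B, C, D, E} → lossless.
Decomposition 2: common = {C}, closure = {A, B, C, D, E} → lossless.
Decomposition 3: common = {B}, closure = {B} → lossy.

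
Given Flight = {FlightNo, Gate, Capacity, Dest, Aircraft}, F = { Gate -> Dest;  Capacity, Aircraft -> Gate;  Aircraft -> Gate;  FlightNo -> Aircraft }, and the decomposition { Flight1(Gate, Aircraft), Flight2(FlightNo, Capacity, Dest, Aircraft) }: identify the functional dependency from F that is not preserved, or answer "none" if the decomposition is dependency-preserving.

Check Gate → Dest: no single fragment contains all of {Gate, Dest}, and the restricted closure of {Gate} across the fragments never reaches {Dest}.
Capacity, Aircraft → Gate is preserved.
Aircraft → Gate is preserved.
FlightNo → Aircraft is preserved.

Gate -> Dest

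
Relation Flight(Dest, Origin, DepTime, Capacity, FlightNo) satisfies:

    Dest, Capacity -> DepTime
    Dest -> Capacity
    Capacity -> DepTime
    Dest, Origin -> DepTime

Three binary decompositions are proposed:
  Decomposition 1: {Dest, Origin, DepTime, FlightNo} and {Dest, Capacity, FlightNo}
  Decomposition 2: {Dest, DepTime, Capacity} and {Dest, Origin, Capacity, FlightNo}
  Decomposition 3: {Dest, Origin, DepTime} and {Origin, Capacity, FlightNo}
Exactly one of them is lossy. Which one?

Decomposition 1: common = {Dest, FlightNo}, closure = {Dest, DepTime, Capacity, FlightNo} → lossless.
Decomposition 2: common = {Dest, Capacity}, closure = {Dest, DepTime, Capacity} → lossless.
Decomposition 3: common = {Origin}, closure = {Origin} → lossy.

Decomposition 3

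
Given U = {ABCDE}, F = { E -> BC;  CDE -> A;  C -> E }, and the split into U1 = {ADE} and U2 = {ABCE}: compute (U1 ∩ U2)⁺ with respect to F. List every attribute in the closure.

U1 ∩ U2 = {AE}.
E → BC applies, adding BC
Closure: {ABCE}.

ABCE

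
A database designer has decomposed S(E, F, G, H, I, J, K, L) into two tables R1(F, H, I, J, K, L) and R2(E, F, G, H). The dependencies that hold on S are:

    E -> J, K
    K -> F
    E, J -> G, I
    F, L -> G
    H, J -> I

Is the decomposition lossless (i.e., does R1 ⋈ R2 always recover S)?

No

Common attributes: R1 ∩ R2 = {F, H}.
No dependency enlarges {F, H}, so (F, H)⁺ = {F, H}.
The closure contains neither all of R1 = {F, H, I, J, K, L} nor all of R2 = {E, F, G, H}, so the common attributes are not a superkey of either fragment. The join is lossy.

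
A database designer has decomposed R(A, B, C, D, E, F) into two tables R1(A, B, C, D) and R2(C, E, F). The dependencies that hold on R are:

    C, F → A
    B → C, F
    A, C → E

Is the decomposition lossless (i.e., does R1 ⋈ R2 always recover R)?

No

Common attributes: R1 ∩ R2 = {C}.
No dependency enlarges {C}, so (C)⁺ = {C}.
The closure contains neither all of R1 = {A, B, C, D} nor all of R2 = {C, E, F}, so the common attributes are not a superkey of either fragment. The join is lossy.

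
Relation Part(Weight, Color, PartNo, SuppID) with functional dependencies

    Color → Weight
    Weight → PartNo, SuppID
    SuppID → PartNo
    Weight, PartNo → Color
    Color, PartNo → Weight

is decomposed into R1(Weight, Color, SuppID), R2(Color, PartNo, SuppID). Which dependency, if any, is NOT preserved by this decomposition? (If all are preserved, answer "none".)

Color → Weight lies within R1.
Weight → PartNo, SuppID: restricted closure across fragments reaches PartNo, SuppID.
SuppID → PartNo lies within R2.
Weight, PartNo → Color: restricted closure across fragments reaches Color.
Color, PartNo → Weight: restricted closure across fragments reaches Weight.
Every dependency is enforceable on the fragments, so the decomposition is dependency-preserving.

none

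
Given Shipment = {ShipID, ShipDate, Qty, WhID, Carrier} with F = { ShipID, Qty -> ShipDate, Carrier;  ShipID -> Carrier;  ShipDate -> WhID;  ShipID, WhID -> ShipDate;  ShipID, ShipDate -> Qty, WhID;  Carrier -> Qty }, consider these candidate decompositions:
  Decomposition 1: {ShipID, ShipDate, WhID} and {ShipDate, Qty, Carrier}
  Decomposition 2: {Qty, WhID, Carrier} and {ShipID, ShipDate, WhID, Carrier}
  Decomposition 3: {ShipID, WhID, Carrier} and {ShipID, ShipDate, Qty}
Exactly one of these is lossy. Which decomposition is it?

Decomposition 1: common = {ShipDate}, closure = {ShipDate, WhID} → lossy.
Decomposition 2: common = {WhID, Carrier}, closure = {Qty, WhID, Carrier} → lossless.
Decomposition 3: common = {ShipID}, closure = {ShipID, ShipDate, Qty, WhID, Carrier} → lossless.

Decomposition 1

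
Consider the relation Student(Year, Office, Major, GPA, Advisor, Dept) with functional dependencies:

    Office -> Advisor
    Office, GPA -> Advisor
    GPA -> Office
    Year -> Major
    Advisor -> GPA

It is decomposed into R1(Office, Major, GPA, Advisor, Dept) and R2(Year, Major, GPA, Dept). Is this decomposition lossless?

Common attributes: R1 ∩ R2 = {Major, GPA, Dept}.
Closure of {Major, GPA, Dept}: GPA → Office applies, adding Office; Office → Advisor applies, adding Advisor. So (Major, GPA, Dept)⁺ = {Office, Major, GPA, Advisor, Dept}.
This closure contains every attribute of R1, so R1 ∩ R2 → R1. The join is lossless.

Yes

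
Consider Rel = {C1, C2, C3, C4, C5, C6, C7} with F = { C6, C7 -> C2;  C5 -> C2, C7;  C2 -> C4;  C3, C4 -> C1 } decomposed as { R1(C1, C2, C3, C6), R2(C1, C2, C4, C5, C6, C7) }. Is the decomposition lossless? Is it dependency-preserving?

lossy and not dependency-preserving

Lossless test: (C1, C2, C6)⁺ = {C1, C2, C4, C6}, which is a superkey of neither fragment — lossy.
Dependency preservation: the restricted closure of {C3, C4} across the fragments never reaches {C1}, so C3, C4 → C1 cannot be enforced without a join — not preserved.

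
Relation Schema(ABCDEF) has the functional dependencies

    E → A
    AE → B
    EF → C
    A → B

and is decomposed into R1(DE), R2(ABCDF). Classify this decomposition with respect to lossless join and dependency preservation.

lossy and not dependency-preserving

Lossless test: (D)⁺ = {D}, which is a superkey of neither fragment — lossy.
Dependency preservation: the restricted closure of {E} across the fragments never reaches {A}, so E → A cannot be enforced without a join — not preserved.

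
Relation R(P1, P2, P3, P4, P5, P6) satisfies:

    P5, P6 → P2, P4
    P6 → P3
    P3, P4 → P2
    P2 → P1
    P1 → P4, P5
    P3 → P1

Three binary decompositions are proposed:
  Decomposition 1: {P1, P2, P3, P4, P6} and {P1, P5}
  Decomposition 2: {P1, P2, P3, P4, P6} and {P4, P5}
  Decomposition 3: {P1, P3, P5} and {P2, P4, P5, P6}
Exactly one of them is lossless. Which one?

Decomposition 1: common = {P1}, closure = {P1, P4, P5} → lossless.
Decomposition 2: common = {P4}, closure = {P4} → lossy.
Decomposition 3: common = {P5}, closure = {P5} → lossy.

Decomposition 1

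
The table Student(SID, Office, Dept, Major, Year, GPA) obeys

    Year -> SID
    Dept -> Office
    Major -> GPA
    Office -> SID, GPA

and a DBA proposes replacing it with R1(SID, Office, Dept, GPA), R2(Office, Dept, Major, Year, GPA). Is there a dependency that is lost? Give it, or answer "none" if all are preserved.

Check Year → SID: no single fragment contains all of {SID, Year}, and the restricted closure of {Year} across the fragments never reaches {SID}.
Dept → Office is preserved.
Major → GPA is preserved.
Office → SID, GPA is preserved.

Year -> SID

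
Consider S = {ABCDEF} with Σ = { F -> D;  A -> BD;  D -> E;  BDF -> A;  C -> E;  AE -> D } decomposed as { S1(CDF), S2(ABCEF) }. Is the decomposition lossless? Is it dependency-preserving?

lossless but not dependency-preserving

Lossless test: (CF)⁺ = {CDEF}, which contains all of one fragment — lossless.
Dependency preservation: the restricted closure of {A} across the fragments never reaches {BD}, so A → BD cannot be enforced without a join — not preserved.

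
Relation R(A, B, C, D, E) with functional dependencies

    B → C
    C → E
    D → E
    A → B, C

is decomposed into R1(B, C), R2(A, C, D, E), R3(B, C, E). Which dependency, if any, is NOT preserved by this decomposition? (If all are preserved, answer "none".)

A → B, C

Check A → B, C: no single fragment contains all of {A, B, C}, and the restricted closure of {A} across the fragments never reaches {B, C}.
B → C is preserved.
C → E is preserved.
D → E is preserved.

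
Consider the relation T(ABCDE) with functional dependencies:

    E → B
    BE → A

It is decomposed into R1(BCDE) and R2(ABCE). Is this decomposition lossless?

Yes

Common attributes: R1 ∩ R2 = {BCE}.
Closure of {BCE}: BE → A applies, adding A. So (BCE)⁺ = {ABCE}.
This closure contains every attribute of R2, so R1 ∩ R2 → R2. The join is lossless.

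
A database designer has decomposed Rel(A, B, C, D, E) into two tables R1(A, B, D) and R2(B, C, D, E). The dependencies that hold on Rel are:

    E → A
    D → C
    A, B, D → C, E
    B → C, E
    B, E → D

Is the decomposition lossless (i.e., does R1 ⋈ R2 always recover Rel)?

Common attributes: R1 ∩ R2 = {B, D}.
Closure of {B, D}: D → C applies, adding C; B → C, E applies, adding E; E → A applies, adding A. So (B, D)⁺ = {A, B, C, D, E}.
This closure contains every attribute of R1, so R1 ∩ R2 → R1. The join is lossless.

Yes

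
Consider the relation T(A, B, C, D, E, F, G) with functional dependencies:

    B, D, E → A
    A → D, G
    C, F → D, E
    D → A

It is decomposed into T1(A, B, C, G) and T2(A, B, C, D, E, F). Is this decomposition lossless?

Yes

Common attributes: T1 ∩ T2 = {A, B, C}.
Closure of {A, B, C}: A → D, G applies, adding D, G. So (A, B, C)⁺ = {A, B, C, D, G}.
This closure contains every attribute of T1, so T1 ∩ T2 → T1. The join is lossless.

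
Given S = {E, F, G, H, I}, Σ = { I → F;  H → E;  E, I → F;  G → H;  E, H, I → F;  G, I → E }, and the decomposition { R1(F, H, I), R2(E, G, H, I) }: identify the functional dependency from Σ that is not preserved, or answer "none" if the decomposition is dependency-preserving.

none

I → F lies within R1.
H → E lies within R2.
E, I → F: restricted closure across fragments reaches F.
G → H lies within R2.
E, H, I → F: restricted closure across fragments reaches F.
G, I → E lies within R2.
Every dependency is enforceable on the fragments, so the decomposition is dependency-preserving.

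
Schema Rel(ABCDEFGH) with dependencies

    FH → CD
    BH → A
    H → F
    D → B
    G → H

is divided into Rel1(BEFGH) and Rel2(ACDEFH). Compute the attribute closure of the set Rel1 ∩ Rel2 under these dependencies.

Rel1 ∩ Rel2 = {EFH}.
FH → CD applies, adding CD
D → B applies, adding B
BH → A applies, adding A
Closure: {ABCDEFH}.

ABCDEFH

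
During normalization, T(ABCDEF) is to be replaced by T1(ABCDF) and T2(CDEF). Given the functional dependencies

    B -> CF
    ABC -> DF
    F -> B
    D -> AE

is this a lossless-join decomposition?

Yes

Common attributes: T1 ∩ T2 = {CDF}.
Closure of {CDF}: F → B applies, adding B; D → AE applies, adding AE. So (CDF)⁺ = {ABCDEF}.
This closure contains every attribute of T1, so T1 ∩ T2 → T1. The join is lossless.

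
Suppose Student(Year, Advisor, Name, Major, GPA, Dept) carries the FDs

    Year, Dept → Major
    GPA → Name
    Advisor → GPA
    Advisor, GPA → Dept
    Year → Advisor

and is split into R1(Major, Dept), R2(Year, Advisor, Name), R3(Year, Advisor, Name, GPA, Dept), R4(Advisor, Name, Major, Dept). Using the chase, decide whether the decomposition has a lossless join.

No

Chase test. Columns are Year, Advisor, Name, Major, GPA, Dept; row i has aⱼ where attribute j ∈ Ri, else bᵢⱼ.
Initial tableau (one row per fragment):
  row 1: b11 b12 b13 a4 b15 a6
  row 2: a1 a2 a3 b24 b25 b26
  row 3: a1 a2 a3 b34 a5 a6
  row 4: b41 a2 a3 a4 b45 a6
Rows 2 and 3 agree on Advisor; apply Advisor→GPA and equate their GPA entries.
Rows 2 and 4 agree on Advisor; apply Advisor→GPA and equate their GPA entries.
Rows 2 and 3 agree on Advisor, GPA; apply Advisor, GPA→Dept and equate their Dept entries.
Rows 2 and 3 agree on Year, Dept; apply Year, Dept→Major and equate their Major entries.
No row becomes fully distinguished — the join is lossy.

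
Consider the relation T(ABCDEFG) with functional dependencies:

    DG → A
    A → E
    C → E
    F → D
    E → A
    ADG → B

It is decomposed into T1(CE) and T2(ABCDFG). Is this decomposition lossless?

Yes

Common attributes: T1 ∩ T2 = {C}.
Closure of {C}: C → E applies, adding E; E → A applies, adding A. So (C)⁺ = {ACE}.
This closure contains every attribute of T1, so T1 ∩ T2 → T1. The join is lossless.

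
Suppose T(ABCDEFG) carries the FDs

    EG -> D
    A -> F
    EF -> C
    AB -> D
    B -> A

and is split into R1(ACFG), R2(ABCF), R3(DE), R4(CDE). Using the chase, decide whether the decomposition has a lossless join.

Chase test. Columns are ABCDEFG; row i has aⱼ where attribute j ∈ Ri, else bᵢⱼ.
Initial tableau (one row per fragment):
  row 1: a1 b12 a3 b14 b15 a6 a7
  row 2: a1 a2 a3 b24 b25 a6 b27
  row 3: b31 b32 b33 a4 a5 b36 b37
  row 4: b41 b42 a3 a4 a5 b46 b47
No row becomes fully distinguished — the join is lossy.

No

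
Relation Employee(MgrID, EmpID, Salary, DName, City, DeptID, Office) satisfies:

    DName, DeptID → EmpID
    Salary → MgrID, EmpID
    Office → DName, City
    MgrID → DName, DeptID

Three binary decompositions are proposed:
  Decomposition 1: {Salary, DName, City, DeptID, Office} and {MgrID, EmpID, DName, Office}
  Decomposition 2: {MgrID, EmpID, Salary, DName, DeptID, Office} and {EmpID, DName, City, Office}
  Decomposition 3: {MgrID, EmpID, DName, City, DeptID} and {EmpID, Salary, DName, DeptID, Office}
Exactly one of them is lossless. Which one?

Decomposition 2

Decomposition 1: common = {DName, Office}, closure = {DName, City, Office} → lossy.
Decomposition 2: common = {EmpID, DName, Office}, closure = {EmpID, DName, City, Office} → lossless.
Decomposition 3: common = {EmpID, DName, DeptID}, closure = {EmpID, DName, DeptID} → lossy.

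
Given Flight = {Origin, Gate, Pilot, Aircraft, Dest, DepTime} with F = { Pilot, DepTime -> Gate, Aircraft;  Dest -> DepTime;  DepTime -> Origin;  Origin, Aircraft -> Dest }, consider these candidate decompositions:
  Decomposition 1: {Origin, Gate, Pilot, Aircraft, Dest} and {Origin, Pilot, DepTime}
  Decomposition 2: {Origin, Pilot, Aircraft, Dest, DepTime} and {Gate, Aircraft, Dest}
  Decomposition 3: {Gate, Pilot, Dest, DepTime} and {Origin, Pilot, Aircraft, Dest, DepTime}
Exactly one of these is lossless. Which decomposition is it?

Decomposition 3

Decomposition 1: common = {Origin, Pilot}, closure = {Origin, Pilot} → lossy.
Decomposition 2: common = {Aircraft, Dest}, closure = {Origin, Aircraft, Dest, DepTime} → lossy.
Decomposition 3: common = {Pilot, Dest, DepTime}, closure = {Origin, Gate, Pilot, Aircraft, Dest, DepTime} → lossless.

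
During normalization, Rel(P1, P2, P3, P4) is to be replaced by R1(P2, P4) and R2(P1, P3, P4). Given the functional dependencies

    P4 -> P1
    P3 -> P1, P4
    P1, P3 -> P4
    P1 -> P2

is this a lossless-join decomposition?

Yes

Common attributes: R1 ∩ R2 = {P4}.
Closure of {P4}: P4 → P1 applies, adding P1; P1 → P2 applies, adding P2. So (P4)⁺ = {P1, P2, P4}.
This closure contains every attribute of R1, so R1 ∩ R2 → R1. The join is lossless.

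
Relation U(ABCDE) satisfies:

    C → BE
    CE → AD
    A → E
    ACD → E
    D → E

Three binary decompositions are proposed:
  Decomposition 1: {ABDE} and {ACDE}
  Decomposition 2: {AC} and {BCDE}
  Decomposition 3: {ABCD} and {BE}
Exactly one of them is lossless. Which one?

Decomposition 1: common = {ADE}, closure = {ADE} → lossy.
Decomposition 2: common = {C}, closure = {ABCDE} → lossless.
Decomposition 3: common = {B}, closure = {B} → lossy.

Decomposition 2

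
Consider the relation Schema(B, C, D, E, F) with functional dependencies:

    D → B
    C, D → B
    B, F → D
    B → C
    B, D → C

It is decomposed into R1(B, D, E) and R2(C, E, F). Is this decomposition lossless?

No

Common attributes: R1 ∩ R2 = {E}.
No dependency enlarges {E}, so (E)⁺ = {E}.
The closure contains neither all of R1 = {B, D, E} nor all of R2 = {C, E, F}, so the common attributes are not a superkey of either fragment. The join is lossy.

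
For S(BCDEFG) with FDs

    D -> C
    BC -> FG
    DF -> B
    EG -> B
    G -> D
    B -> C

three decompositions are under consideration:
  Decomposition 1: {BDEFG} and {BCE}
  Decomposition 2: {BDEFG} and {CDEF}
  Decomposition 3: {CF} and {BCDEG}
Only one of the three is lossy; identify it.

Decomposition 1: common = {BE}, closure = {BCDEFG} → lossless.
Decomposition 2: common = {DEF}, closure = {BCDEFG} → lossless.
Decomposition 3: common = {C}, closure = {C} → lossy.

Decomposition 3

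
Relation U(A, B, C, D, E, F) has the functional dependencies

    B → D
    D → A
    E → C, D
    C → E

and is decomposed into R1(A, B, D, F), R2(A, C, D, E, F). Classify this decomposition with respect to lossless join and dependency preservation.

Lossless test: (A, D, F)⁺ = {A, D, F}, which is a superkey of neither fragment — lossy.
Dependency preservation: every FD's attributes lie within a single fragment, so each can be enforced locally — preserved.

lossy but dependency-preserving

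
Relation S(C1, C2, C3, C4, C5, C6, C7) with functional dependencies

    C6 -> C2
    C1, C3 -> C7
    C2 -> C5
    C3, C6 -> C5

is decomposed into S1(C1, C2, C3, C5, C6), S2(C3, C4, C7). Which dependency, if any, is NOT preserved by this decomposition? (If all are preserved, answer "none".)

C1, C3 -> C7

Check C1, C3 → C7: no single fragment contains all of {C1, C3, C7}, and the restricted closure of {C1, C3} across the fragments never reaches {C7}.
C6 → C2 is preserved.
C2 → C5 is preserved.
C3, C6 → C5 is preserved.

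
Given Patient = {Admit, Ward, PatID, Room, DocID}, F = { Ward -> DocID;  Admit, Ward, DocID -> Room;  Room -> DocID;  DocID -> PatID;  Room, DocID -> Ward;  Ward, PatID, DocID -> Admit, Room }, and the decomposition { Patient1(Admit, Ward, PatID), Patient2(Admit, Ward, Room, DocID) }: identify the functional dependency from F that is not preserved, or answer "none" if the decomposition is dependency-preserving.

DocID -> PatID

Check DocID → PatID: no single fragment contains all of {PatID, DocID}, and the restricted closure of {DocID} across the fragments never reaches {PatID}.
Ward → DocID is preserved.
Admit, Ward, DocID → Room is preserved.
Room → DocID is preserved.
Room, DocID → Ward is preserved.
Ward, PatID, DocID → Admit, Room is preserved.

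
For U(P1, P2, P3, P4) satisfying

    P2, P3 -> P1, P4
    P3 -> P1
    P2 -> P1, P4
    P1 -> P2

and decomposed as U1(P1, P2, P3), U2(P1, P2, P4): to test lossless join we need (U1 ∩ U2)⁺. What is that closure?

P1, P2, P4

U1 ∩ U2 = {P1, P2}.
P2 → P1, P4 applies, adding P4
Closure: {P1, P2, P4}.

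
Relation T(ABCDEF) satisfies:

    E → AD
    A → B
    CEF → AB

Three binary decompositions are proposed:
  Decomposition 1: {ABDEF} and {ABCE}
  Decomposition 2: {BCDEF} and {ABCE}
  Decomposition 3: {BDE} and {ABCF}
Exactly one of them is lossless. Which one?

Decomposition 1: common = {ABE}, closure = {ABDE} → lossy.
Decomposition 2: common = {BCE}, closure = {ABCDE} → lossless.
Decomposition 3: common = {B}, closure = {B} → lossy.

Decomposition 2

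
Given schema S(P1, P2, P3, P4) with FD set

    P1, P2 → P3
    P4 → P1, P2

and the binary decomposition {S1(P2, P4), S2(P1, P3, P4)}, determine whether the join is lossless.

Common attributes: S1 ∩ S2 = {P4}.
Closure of {P4}: P4 → P1, P2 applies, adding P1, P2; P1, P2 → P3 applies, adding P3. So (P4)⁺ = {P1, P2, P3, P4}.
This closure contains every attribute of S1, so S1 ∩ S2 → S1. The join is lossless.

Yes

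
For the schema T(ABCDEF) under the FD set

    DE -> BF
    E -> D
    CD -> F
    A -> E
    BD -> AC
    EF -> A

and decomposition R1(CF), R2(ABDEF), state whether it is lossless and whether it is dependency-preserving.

lossy and not dependency-preserving

Lossless test: (F)⁺ = {F}, which is a superkey of neither fragment — lossy.
Dependency preservation: the restricted closure of {CD} across the fragments never reaches {F}, so CD → F cannot be enforced without a join — not preserved.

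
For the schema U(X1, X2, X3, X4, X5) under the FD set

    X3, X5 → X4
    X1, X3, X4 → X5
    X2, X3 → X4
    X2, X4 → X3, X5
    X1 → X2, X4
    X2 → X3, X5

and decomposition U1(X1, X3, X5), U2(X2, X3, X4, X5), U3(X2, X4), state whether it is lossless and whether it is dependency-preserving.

lossy and not dependency-preserving

Lossless test (chase): Rows 1 and 2 agree on X3, X5; apply X3, X5→X4 and equate their X4 entries. Rows 2 and 3 agree on X2, X4; apply X2, X4→X3, X5 and equate their X3, X5 entries. No row becomes fully distinguished — the join is lossy.
Dependency preservation: the restricted closure of {X1} across the fragments never reaches {X2, X4}, so X1 → X2, X4 cannot be enforced without a join — not preserved.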